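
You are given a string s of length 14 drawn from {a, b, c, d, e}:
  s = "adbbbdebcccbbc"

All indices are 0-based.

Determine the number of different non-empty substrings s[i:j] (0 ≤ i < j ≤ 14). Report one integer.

sorted suffixes:
  #0 SA[0]=0  'adbbbdebcccbbc'
  #1 SA[1]=2  'bbbdebcccbbc'
  #2 SA[2]=11  'bbc'
  #3 SA[3]=3  'bbdebcccbbc'
  #4 SA[4]=12  'bc'
  #5 SA[5]=7  'bcccbbc'
  #6 SA[6]=4  'bdebcccbbc'
  #7 SA[7]=13  'c'
  #8 SA[8]=10  'cbbc'
  #9 SA[9]=9  'ccbbc'
  #10 SA[10]=8  'cccbbc'
  #11 SA[11]=1  'dbbbdebcccbbc'
  #12 SA[12]=5  'debcccbbc'
  #13 SA[13]=6  'ebcccbbc'

SA = [0, 2, 11, 3, 12, 7, 4, 13, 10, 9, 8, 1, 5, 6]
[i] adj suffixes → lcp
  [1] 0/2 → 0 ('')
  [2] 2/11 → 2 ('bb')
  [3] 11/3 → 2 ('bb')
  [4] 3/12 → 1 ('b')
  [5] 12/7 → 2 ('bc')
  [6] 7/4 → 1 ('b')
  [7] 4/13 → 0 ('')
  [8] 13/10 → 1 ('c')
  [9] 10/9 → 1 ('c')
  [10] 9/8 → 2 ('cc')
  [11] 8/1 → 0 ('')
  [12] 1/5 → 1 ('d')
  [13] 5/6 → 0 ('')

n(n+1)/2 = 14·15/2 = 105
Σ LCP = 0 + 0 + 2 + 2 + 1 + 2 + 1 + 0 + 1 + 1 + 2 + 0 + 1 + 0 = 13
distinct = 105 − 13 = 92

92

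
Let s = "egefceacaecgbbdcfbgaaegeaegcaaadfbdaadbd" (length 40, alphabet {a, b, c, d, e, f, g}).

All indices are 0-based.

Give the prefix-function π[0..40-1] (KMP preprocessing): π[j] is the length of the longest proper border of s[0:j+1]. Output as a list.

[0, 0, 1, 0, 0, 1, 0, 0, 0, 1, 0, 0, 0, 0, 0, 0, 0, 0, 0, 0, 0, 1, 2, 3, 0, 1, 2, 0, 0, 0, 0, 0, 0, 0, 0, 0, 0, 0, 0, 0]

π[0] = 0
j=1 s[j]='g': π[1]=0 (border '')
j=2 s[j]='e': π[2]=1 (border 'e')
j=3 s[j]='f': k: 1→0; π[3]=0 (border '')
j=4 s[j]='c': π[4]=0 (border '')
j=5 s[j]='e': π[5]=1 (border 'e')
j=6 s[j]='a': k: 1→0; π[6]=0 (border '')
j=7 s[j]='c': π[7]=0 (border '')
j=8 s[j]='a': π[8]=0 (border '')
j=9 s[j]='e': π[9]=1 (border 'e')
j=10 s[j]='c': k: 1→0; π[10]=0 (border '')
j=11 s[j]='g': π[11]=0 (border '')
j=12 s[j]='b': π[12]=0 (border '')
j=13 s[j]='b': π[13]=0 (border '')
j=14 s[j]='d': π[14]=0 (border '')
j=15 s[j]='c': π[15]=0 (border '')
j=16 s[j]='f': π[16]=0 (border '')
j=17 s[j]='b': π[17]=0 (border '')
j=18 s[j]='g': π[18]=0 (border '')
j=19 s[j]='a': π[19]=0 (border '')
j=20 s[j]='a': π[20]=0 (border '')
j=21 s[j]='e': π[21]=1 (border 'e')
j=22 s[j]='g': π[22]=2 (border 'eg')
j=23 s[j]='e': π[23]=3 (border 'ege')
j=24 s[j]='a': k: 3→1→0; π[24]=0 (border '')
j=25 s[j]='e': π[25]=1 (border 'e')
j=26 s[j]='g': π[26]=2 (border 'eg')
j=27 s[j]='c': k: 2→0; π[27]=0 (border '')
j=28 s[j]='a': π[28]=0 (border '')
j=29 s[j]='a': π[29]=0 (border '')
j=30 s[j]='a': π[30]=0 (border '')
j=31 s[j]='d': π[31]=0 (border '')
j=32 s[j]='f': π[32]=0 (border '')
j=33 s[j]='b': π[33]=0 (border '')
j=34 s[j]='d': π[34]=0 (border '')
j=35 s[j]='a': π[35]=0 (border '')
j=36 s[j]='a': π[36]=0 (border '')
j=37 s[j]='d': π[37]=0 (border '')
j=38 s[j]='b': π[38]=0 (border '')
j=39 s[j]='d': π[39]=0 (border '')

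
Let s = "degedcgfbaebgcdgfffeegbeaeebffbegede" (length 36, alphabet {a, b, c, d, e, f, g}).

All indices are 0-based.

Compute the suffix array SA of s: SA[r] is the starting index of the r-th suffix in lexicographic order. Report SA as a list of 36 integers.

rank→(start, suffix):
  0 → (9, 'aebgcdgfffeegbeaeebffbegede')
  1 → (24, 'aeebffbegede')
  2 → (8, 'baebgcdgfffeegbeaeebffbegede')
  3 → (22, 'beaeebffbegede')
  4 → (30, 'begede')
  5 → (27, 'bffbegede')
  6 → (11, 'bgcdgfffeegbeaeebffbegede')
  7 → (13, 'cdgfffeegbeaeebffbegede')
  8 → (5, 'cgfbaebgcdgfffeegbeaeebffbegede')
  9 → (4, 'dcgfbaebgcdgfffeegbeaeebffbegede')
  10 → (34, 'de')
  11 → (0, 'degedcgfbaebgcdgfffeegbeaeebffbegede')
  12 → (14, 'dgfffeegbeaeebffbegede')
  13 → (35, 'e')
  14 → (23, 'eaeebffbegede')
  15 → (26, 'ebffbegede')
  16 → (10, 'ebgcdgfffeegbeaeebffbegede')
  17 → (3, 'edcgfbaebgcdgfffeegbeaeebffbegede')
  18 → (33, 'ede')
  19 → (25, 'eebffbegede')
  20 → (19, 'eegbeaeebffbegede')
  21 → (20, 'egbeaeebffbegede')
  22 → (1, 'egedcgfbaebgcdgfffeegbeaeebffbegede')
  23 → (31, 'egede')
  24 → (7, 'fbaebgcdgfffeegbeaeebffbegede')
  25 → (29, 'fbegede')
  26 → (18, 'feegbeaeebffbegede')
  27 → (28, 'ffbegede')
  28 → (17, 'ffeegbeaeebffbegede')
  29 → (16, 'fffeegbeaeebffbegede')
  30 → (21, 'gbeaeebffbegede')
  31 → (12, 'gcdgfffeegbeaeebffbegede')
  32 → (2, 'gedcgfbaebgcdgfffeegbeaeebffbegede')
  33 → (32, 'gede')
  34 → (6, 'gfbaebgcdgfffeegbeaeebffbegede')
  35 → (15, 'gfffeegbeaeebffbegede')

[9, 24, 8, 22, 30, 27, 11, 13, 5, 4, 34, 0, 14, 35, 23, 26, 10, 3, 33, 25, 19, 20, 1, 31, 7, 29, 18, 28, 17, 16, 21, 12, 2, 32, 6, 15]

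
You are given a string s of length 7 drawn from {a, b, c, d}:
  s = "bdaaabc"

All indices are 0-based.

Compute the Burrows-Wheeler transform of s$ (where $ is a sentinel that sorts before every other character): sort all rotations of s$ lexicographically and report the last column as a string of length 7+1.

cdaaa$bb

rank  rotation  last
    0  $bdaaabc  c
    1  aaabc$bd  d
    2  aabc$bda  a
    3  abc$bdaa  a
    4  bc$bdaaa  a
    5  bdaaabc$  $
    6  c$bdaaab  b
    7  daaabc$b  b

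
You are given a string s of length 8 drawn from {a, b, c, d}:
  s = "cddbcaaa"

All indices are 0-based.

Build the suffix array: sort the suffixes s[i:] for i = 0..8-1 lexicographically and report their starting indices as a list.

sorted suffixes:
  #0 SA[0]=7  'a'
  #1 SA[1]=6  'aa'
  #2 SA[2]=5  'aaa'
  #3 SA[3]=3  'bcaaa'
  #4 SA[4]=4  'caaa'
  #5 SA[5]=0  'cddbcaaa'
  #6 SA[6]=2  'dbcaaa'
  #7 SA[7]=1  'ddbcaaa'

[7, 6, 5, 3, 4, 0, 2, 1]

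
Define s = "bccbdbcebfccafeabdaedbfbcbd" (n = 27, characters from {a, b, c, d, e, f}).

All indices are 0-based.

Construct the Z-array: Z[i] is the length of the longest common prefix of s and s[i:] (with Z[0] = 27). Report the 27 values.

[27, 0, 0, 1, 0, 2, 0, 0, 1, 0, 0, 0, 0, 0, 0, 0, 1, 0, 0, 0, 0, 1, 0, 2, 0, 1, 0]

Z[0]=27
i=1: outside box; Z[1]=0
i=2: outside box; Z[2]=0
i=3: outside box; Z[3]=1 extend→box=[3,4)
i=4: outside box; Z[4]=0
i=5: outside box; Z[5]=2 extend→box=[5,7)
i=6: min(r-i=1, Z[1]=0)=0; Z[6]=0
i=7: outside box; Z[7]=0
i=8: outside box; Z[8]=1 extend→box=[8,9)
i=9: outside box; Z[9]=0
i=10: outside box; Z[10]=0
i=11: outside box; Z[11]=0
i=12: outside box; Z[12]=0
i=13: outside box; Z[13]=0
i=14: outside box; Z[14]=0
i=15: outside box; Z[15]=0
i=16: outside box; Z[16]=1 extend→box=[16,17)
i=17: outside box; Z[17]=0
i=18: outside box; Z[18]=0
i=19: outside box; Z[19]=0
i=20: outside box; Z[20]=0
i=21: outside box; Z[21]=1 extend→box=[21,22)
i=22: outside box; Z[22]=0
i=23: outside box; Z[23]=2 extend→box=[23,25)
i=24: min(r-i=1, Z[1]=0)=0; Z[24]=0
i=25: outside box; Z[25]=1 extend→box=[25,26)
i=26: outside box; Z[26]=0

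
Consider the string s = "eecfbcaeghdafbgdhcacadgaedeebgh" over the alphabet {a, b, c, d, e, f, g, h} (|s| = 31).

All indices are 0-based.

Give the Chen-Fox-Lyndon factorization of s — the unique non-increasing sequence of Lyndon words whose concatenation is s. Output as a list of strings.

["e", "e", "cf", "bc", "aeghdafbgdhc", "acadgaedeebgh"]

emit factor 1: 'e' (i=0, period=1)
emit factor 2: 'e' (i=1, period=1)
emit factor 3: 'cf' (i=2, period=2)
emit factor 4: 'bc' (i=4, period=2)
emit factor 5: 'aeghdafbgdhc' (i=6, period=12)
emit factor 6: 'acadgaedeebgh' (i=18, period=13)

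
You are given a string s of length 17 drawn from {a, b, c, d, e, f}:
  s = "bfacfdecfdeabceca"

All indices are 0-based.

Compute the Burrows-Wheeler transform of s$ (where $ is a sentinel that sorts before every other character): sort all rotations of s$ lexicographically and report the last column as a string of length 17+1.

rank  rotation            last
    0  $bfacfdecfdeabceca  a
    1  a$bfacfdecfdeabcec  c
    2  abceca$bfacfdecfde  e
    3  acfdecfdeabceca$bf  f
    4  bceca$bfacfdecfdea  a
    5  bfacfdecfdeabceca$  $
    6  ca$bfacfdecfdeabce  e
    7  ceca$bfacfdecfdeab  b
    8  cfdeabceca$bfacfde  e
    9  cfdecfdeabceca$bfa  a
   10  deabceca$bfacfdecf  f
   11  decfdeabceca$bfacf  f
   12  eabceca$bfacfdecfd  d
   13  eca$bfacfdecfdeabc  c
   14  ecfdeabceca$bfacfd  d
   15  facfdecfdeabceca$b  b
   16  fdeabceca$bfacfdec  c
   17  fdecfdeabceca$bfac  c

acefa$ebeaffdcdbcc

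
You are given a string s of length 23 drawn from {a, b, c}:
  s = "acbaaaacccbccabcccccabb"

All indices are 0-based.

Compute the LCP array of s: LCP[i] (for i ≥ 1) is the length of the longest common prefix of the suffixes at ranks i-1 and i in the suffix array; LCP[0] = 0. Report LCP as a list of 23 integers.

sorted suffixes:
  #0 SA[0]=3  'aaaacccbccabcccccabb'
  #1 SA[1]=4  'aaacccbccabcccccabb'
  #2 SA[2]=5  'aacccbccabcccccabb'
  #3 SA[3]=20  'abb'
  #4 SA[4]=13  'abcccccabb'
  #5 SA[5]=0  'acbaaaacccbccabcccccabb'
  #6 SA[6]=6  'acccbccabcccccabb'
  #7 SA[7]=22  'b'
  #8 SA[8]=2  'baaaacccbccabcccccabb'
  #9 SA[9]=21  'bb'
  #10 SA[10]=10  'bccabcccccabb'
  #11 SA[11]=14  'bcccccabb'
  #12 SA[12]=19  'cabb'
  #13 SA[13]=12  'cabcccccabb'
  #14 SA[14]=1  'cbaaaacccbccabcccccabb'
  #15 SA[15]=9  'cbccabcccccabb'
  #16 SA[16]=18  'ccabb'
  #17 SA[17]=11  'ccabcccccabb'
  #18 SA[18]=8  'ccbccabcccccabb'
  #19 SA[19]=17  'cccabb'
  #20 SA[20]=7  'cccbccabcccccabb'
  #21 SA[21]=16  'ccccabb'
  #22 SA[22]=15  'cccccabb'

SA = [3, 4, 5, 20, 13, 0, 6, 22, 2, 21, 10, 14, 19, 12, 1, 9, 18, 11, 8, 17, 7, 16, 15]
[i] adj suffixes → lcp
  [1] 3/4 → 3 ('aaa')
  [2] 4/5 → 2 ('aa')
  [3] 5/20 → 1 ('a')
  [4] 20/13 → 2 ('ab')
  [5] 13/0 → 1 ('a')
  [6] 0/6 → 2 ('ac')
  [7] 6/22 → 0 ('')
  [8] 22/2 → 1 ('b')
  [9] 2/21 → 1 ('b')
  [10] 21/10 → 1 ('b')
  [11] 10/14 → 3 ('bcc')
  [12] 14/19 → 0 ('')
  [13] 19/12 → 3 ('cab')
  [14] 12/1 → 1 ('c')
  [15] 1/9 → 2 ('cb')
  [16] 9/18 → 1 ('c')
  [17] 18/11 → 4 ('ccab')
  [18] 11/8 → 2 ('cc')
  [19] 8/17 → 2 ('cc')
  [20] 17/7 → 3 ('ccc')
  [21] 7/16 → 3 ('ccc')
  [22] 16/15 → 4 ('cccc')

[0, 3, 2, 1, 2, 1, 2, 0, 1, 1, 1, 3, 0, 3, 1, 2, 1, 4, 2, 2, 3, 3, 4]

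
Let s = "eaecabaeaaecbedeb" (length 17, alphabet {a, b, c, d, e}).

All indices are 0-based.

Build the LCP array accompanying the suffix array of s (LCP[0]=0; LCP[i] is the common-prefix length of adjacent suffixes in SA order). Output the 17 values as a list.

[0, 1, 1, 2, 3, 0, 1, 1, 0, 1, 0, 0, 2, 1, 1, 2, 1]

sorted suffixes:
  #0 SA[0]=8  'aaecbedeb'
  #1 SA[1]=4  'abaeaaecbedeb'
  #2 SA[2]=6  'aeaaecbedeb'
  #3 SA[3]=1  'aecabaeaaecbedeb'
  #4 SA[4]=9  'aecbedeb'
  #5 SA[5]=16  'b'
  #6 SA[6]=5  'baeaaecbedeb'
  #7 SA[7]=12  'bedeb'
  #8 SA[8]=3  'cabaeaaecbedeb'
  #9 SA[9]=11  'cbedeb'
  #10 SA[10]=14  'deb'
  #11 SA[11]=7  'eaaecbedeb'
  #12 SA[12]=0  'eaecabaeaaecbedeb'
  #13 SA[13]=15  'eb'
  #14 SA[14]=2  'ecabaeaaecbedeb'
  #15 SA[15]=10  'ecbedeb'
  #16 SA[16]=13  'edeb'

SA = [8, 4, 6, 1, 9, 16, 5, 12, 3, 11, 14, 7, 0, 15, 2, 10, 13]
rank  pair      lcp
   1  s[8:],s[4:]  1  'a'
   2  s[4:],s[6:]  1  'a'
   3  s[6:],s[1:]  2  'ae'
   4  s[1:],s[9:]  3  'aec'
   5  s[9:],s[16:]  0  ''
   6  s[16:],s[5:]  1  'b'
   7  s[5:],s[12:]  1  'b'
   8  s[12:],s[3:]  0  ''
   9  s[3:],s[11:]  1  'c'
  10  s[11:],s[14:]  0  ''
  11  s[14:],s[7:]  0  ''
  12  s[7:],s[0:]  2  'ea'
  13  s[0:],s[15:]  1  'e'
  14  s[15:],s[2:]  1  'e'
  15  s[2:],s[10:]  2  'ec'
  16  s[10:],s[13:]  1  'e'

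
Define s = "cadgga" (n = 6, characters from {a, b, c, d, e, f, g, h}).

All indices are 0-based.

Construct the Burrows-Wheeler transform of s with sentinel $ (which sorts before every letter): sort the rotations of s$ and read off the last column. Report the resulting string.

agc$agd

rank  rotation last
    0  $cadgga  a
    1  a$cadgg  g
    2  adgga$c  c
    3  cadgga$  $
    4  dgga$ca  a
    5  ga$cadg  g
    6  gga$cad  d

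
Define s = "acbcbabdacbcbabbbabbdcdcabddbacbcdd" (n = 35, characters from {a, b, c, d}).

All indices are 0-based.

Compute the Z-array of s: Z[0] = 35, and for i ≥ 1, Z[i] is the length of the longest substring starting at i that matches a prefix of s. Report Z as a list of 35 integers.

Z[0]=35
i=1: fresh scan; Z[1]=0
i=2: fresh scan; Z[2]=0
i=3: fresh scan; Z[3]=0
i=4: fresh scan; Z[4]=0
i=5: fresh scan; Z[5]=1 scan→box=[5,6)
i=6: fresh scan; Z[6]=0
i=7: fresh scan; Z[7]=0
i=8: fresh scan; Z[8]=7 scan→box=[8,15)
i=9: min(r-i=6, Z[1]=0)=0; Z[9]=0
i=10: min(r-i=5, Z[2]=0)=0; Z[10]=0
i=11: min(r-i=4, Z[3]=0)=0; Z[11]=0
i=12: min(r-i=3, Z[4]=0)=0; Z[12]=0
i=13: min(r-i=2, Z[5]=1)=1; Z[13]=1
i=14: min(r-i=1, Z[6]=0)=0; Z[14]=0
i=15: fresh scan; Z[15]=0
i=16: fresh scan; Z[16]=0
i=17: fresh scan; Z[17]=1 scan→box=[17,18)
i=18: fresh scan; Z[18]=0
i=19: fresh scan; Z[19]=0
i=20: fresh scan; Z[20]=0
i=21: fresh scan; Z[21]=0
i=22: fresh scan; Z[22]=0
i=23: fresh scan; Z[23]=0
i=24: fresh scan; Z[24]=1 scan→box=[24,25)
i=25: fresh scan; Z[25]=0
i=26: fresh scan; Z[26]=0
i=27: fresh scan; Z[27]=0
i=28: fresh scan; Z[28]=0
i=29: fresh scan; Z[29]=4 scan→box=[29,33)
i=30: min(r-i=3, Z[1]=0)=0; Z[30]=0
i=31: min(r-i=2, Z[2]=0)=0; Z[31]=0
i=32: min(r-i=1, Z[3]=0)=0; Z[32]=0
i=33: fresh scan; Z[33]=0
i=34: fresh scan; Z[34]=0

[35, 0, 0, 0, 0, 1, 0, 0, 7, 0, 0, 0, 0, 1, 0, 0, 0, 1, 0, 0, 0, 0, 0, 0, 1, 0, 0, 0, 0, 4, 0, 0, 0, 0, 0]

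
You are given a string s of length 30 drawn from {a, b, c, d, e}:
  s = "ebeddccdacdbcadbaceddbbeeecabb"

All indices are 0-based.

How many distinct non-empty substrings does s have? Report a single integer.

429

sorted suffixes:
  #0 SA[0]=27  'abb'
  #1 SA[1]=8  'acdbcadbaceddbbeeecabb'
  #2 SA[2]=16  'aceddbbeeecabb'
  #3 SA[3]=13  'adbaceddbbeeecabb'
  #4 SA[4]=29  'b'
  #5 SA[5]=15  'baceddbbeeecabb'
  #6 SA[6]=28  'bb'
  #7 SA[7]=21  'bbeeecabb'
  #8 SA[8]=11  'bcadbaceddbbeeecabb'
  #9 SA[9]=1  'beddccdacdbcadbaceddbbeeecabb'
  #10 SA[10]=22  'beeecabb'
  #11 SA[11]=26  'cabb'
  #12 SA[12]=12  'cadbaceddbbeeecabb'
  #13 SA[13]=5  'ccdacdbcadbaceddbbeeecabb'
  #14 SA[14]=6  'cdacdbcadbaceddbbeeecabb'
  #15 SA[15]=9  'cdbcadbaceddbbeeecabb'
  #16 SA[16]=17  'ceddbbeeecabb'
  #17 SA[17]=7  'dacdbcadbaceddbbeeecabb'
  #18 SA[18]=14  'dbaceddbbeeecabb'
  #19 SA[19]=20  'dbbeeecabb'
  #20 SA[20]=10  'dbcadbaceddbbeeecabb'
  #21 SA[21]=4  'dccdacdbcadbaceddbbeeecabb'
  #22 SA[22]=19  'ddbbeeecabb'
  #23 SA[23]=3  'ddccdacdbcadbaceddbbeeecabb'
  #24 SA[24]=0  'ebeddccdacdbcadbaceddbbeeecabb'
  #25 SA[25]=25  'ecabb'
  #26 SA[26]=18  'eddbbeeecabb'
  #27 SA[27]=2  'eddccdacdbcadbaceddbbeeecabb'
  #28 SA[28]=24  'eecabb'
  #29 SA[29]=23  'eeecabb'

SA = [27, 8, 16, 13, 29, 15, 28, 21, 11, 1, 22, 26, 12, 5, 6, 9, 17, 7, 14, 20, 10, 4, 19, 3, 0, 25, 18, 2, 24, 23]
[i] adj suffixes → lcp
  [1] 27/8 → 1 ('a')
  [2] 8/16 → 2 ('ac')
  [3] 16/13 → 1 ('a')
  [4] 13/29 → 0 ('')
  [5] 29/15 → 1 ('b')
  [6] 15/28 → 1 ('b')
  [7] 28/21 → 2 ('bb')
  [8] 21/11 → 1 ('b')
  [9] 11/1 → 1 ('b')
  [10] 1/22 → 2 ('be')
  [11] 22/26 → 0 ('')
  [12] 26/12 → 2 ('ca')
  [13] 12/5 → 1 ('c')
  [14] 5/6 → 1 ('c')
  [15] 6/9 → 2 ('cd')
  [16] 9/17 → 1 ('c')
  [17] 17/7 → 0 ('')
  [18] 7/14 → 1 ('d')
  [19] 14/20 → 2 ('db')
  [20] 20/10 → 2 ('db')
  [21] 10/4 → 1 ('d')
  [22] 4/19 → 1 ('d')
  [23] 19/3 → 2 ('dd')
  [24] 3/0 → 0 ('')
  [25] 0/25 → 1 ('e')
  [26] 25/18 → 1 ('e')
  [27] 18/2 → 3 ('edd')
  [28] 2/24 → 1 ('e')
  [29] 24/23 → 2 ('ee')

n(n+1)/2 = 30·31/2 = 465
Σ LCP = 0 + 1 + 2 + 1 + 0 + 1 + 1 + 2 + 1 + 1 + 2 + 0 + 2 + 1 + 1 + 2 + 1 + 0 + 1 + 2 + 2 + 1 + 1 + 2 + 0 + 1 + 1 + 3 + 1 + 2 = 36
distinct = 465 − 36 = 429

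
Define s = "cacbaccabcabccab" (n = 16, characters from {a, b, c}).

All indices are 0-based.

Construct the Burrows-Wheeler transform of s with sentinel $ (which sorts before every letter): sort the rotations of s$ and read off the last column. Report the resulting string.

rank  rotation           last
    0  $cacbaccabcabccab  b
    1  ab$cacbaccabcabcc  c
    2  abcabccab$cacbacc  c
    3  abccab$cacbaccabc  c
    4  acbaccabcabccab$c  c
    5  accabcabccab$cacb  b
    6  b$cacbaccabcabcca  a
    7  baccabcabccab$cac  c
    8  bcabccab$cacbacca  a
    9  bccab$cacbaccabca  a
   10  cab$cacbaccabcabc  c
   11  cabcabccab$cacbac  c
   12  cabccab$cacbaccab  b
   13  cacbaccabcabccab$  $
   14  cbaccabcabccab$ca  a
   15  ccab$cacbaccabcab  b
   16  ccabcabccab$cacba  a

bccccbacaaccb$aba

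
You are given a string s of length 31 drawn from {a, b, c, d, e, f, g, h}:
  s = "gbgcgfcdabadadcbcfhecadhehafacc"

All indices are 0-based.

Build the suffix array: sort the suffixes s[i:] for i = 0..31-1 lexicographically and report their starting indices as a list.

rank→(start, suffix):
  0 → (8, 'abadadcbcfhecadhehafacc')
  1 → (28, 'acc')
  2 → (10, 'adadcbcfhecadhehafacc')
  3 → (12, 'adcbcfhecadhehafacc')
  4 → (21, 'adhehafacc')
  5 → (26, 'afacc')
  6 → (9, 'badadcbcfhecadhehafacc')
  7 → (15, 'bcfhecadhehafacc')
  8 → (1, 'bgcgfcdabadadcbcfhecadhehafacc')
  9 → (30, 'c')
  10 → (20, 'cadhehafacc')
  11 → (14, 'cbcfhecadhehafacc')
  12 → (29, 'cc')
  13 → (6, 'cdabadadcbcfhecadhehafacc')
  14 → (16, 'cfhecadhehafacc')
  15 → (3, 'cgfcdabadadcbcfhecadhehafacc')
  16 → (7, 'dabadadcbcfhecadhehafacc')
  17 → (11, 'dadcbcfhecadhehafacc')
  18 → (13, 'dcbcfhecadhehafacc')
  19 → (22, 'dhehafacc')
  20 → (19, 'ecadhehafacc')
  21 → (24, 'ehafacc')
  22 → (27, 'facc')
  23 → (5, 'fcdabadadcbcfhecadhehafacc')
  24 → (17, 'fhecadhehafacc')
  25 → (0, 'gbgcgfcdabadadcbcfhecadhehafacc')
  26 → (2, 'gcgfcdabadadcbcfhecadhehafacc')
  27 → (4, 'gfcdabadadcbcfhecadhehafacc')
  28 → (25, 'hafacc')
  29 → (18, 'hecadhehafacc')
  30 → (23, 'hehafacc')

[8, 28, 10, 12, 21, 26, 9, 15, 1, 30, 20, 14, 29, 6, 16, 3, 7, 11, 13, 22, 19, 24, 27, 5, 17, 0, 2, 4, 25, 18, 23]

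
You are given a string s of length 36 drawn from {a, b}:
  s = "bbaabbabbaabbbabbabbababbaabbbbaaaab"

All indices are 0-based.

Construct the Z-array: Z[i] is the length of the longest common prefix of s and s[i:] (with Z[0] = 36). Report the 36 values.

[36, 1, 0, 0, 3, 1, 0, 6, 1, 0, 0, 2, 3, 1, 0, 3, 1, 0, 3, 1, 0, 1, 0, 6, 1, 0, 0, 2, 2, 4, 1, 0, 0, 0, 0, 1]

Z[0]=36
i=1: fresh scan; Z[1]=1 grow→box=[1,2)
i=2: fresh scan; Z[2]=0
i=3: fresh scan; Z[3]=0
i=4: fresh scan; Z[4]=3 grow→box=[4,7)
i=5: min(r-i=2, Z[1]=1)=1; Z[5]=1
i=6: min(r-i=1, Z[2]=0)=0; Z[6]=0
i=7: fresh scan; Z[7]=6 grow→box=[7,13)
i=8: min(r-i=5, Z[1]=1)=1; Z[8]=1
i=9: min(r-i=4, Z[2]=0)=0; Z[9]=0
i=10: min(r-i=3, Z[3]=0)=0; Z[10]=0
i=11: min(r-i=2, Z[4]=3)=2; Z[11]=2
i=12: min(r-i=1, Z[5]=1)=1; Z[12]=3 grow→box=[12,15)
i=13: min(r-i=2, Z[1]=1)=1; Z[13]=1
i=14: min(r-i=1, Z[2]=0)=0; Z[14]=0
i=15: fresh scan; Z[15]=3 grow→box=[15,18)
i=16: min(r-i=2, Z[1]=1)=1; Z[16]=1
i=17: min(r-i=1, Z[2]=0)=0; Z[17]=0
i=18: fresh scan; Z[18]=3 grow→box=[18,21)
i=19: min(r-i=2, Z[1]=1)=1; Z[19]=1
i=20: min(r-i=1, Z[2]=0)=0; Z[20]=0
i=21: fresh scan; Z[21]=1 grow→box=[21,22)
i=22: fresh scan; Z[22]=0
i=23: fresh scan; Z[23]=6 grow→box=[23,29)
i=24: min(r-i=5, Z[1]=1)=1; Z[24]=1
i=25: min(r-i=4, Z[2]=0)=0; Z[25]=0
i=26: min(r-i=3, Z[3]=0)=0; Z[26]=0
i=27: min(r-i=2, Z[4]=3)=2; Z[27]=2
i=28: min(r-i=1, Z[5]=1)=1; Z[28]=2 grow→box=[28,30)
i=29: min(r-i=1, Z[1]=1)=1; Z[29]=4 grow→box=[29,33)
i=30: min(r-i=3, Z[1]=1)=1; Z[30]=1
i=31: min(r-i=2, Z[2]=0)=0; Z[31]=0
i=32: min(r-i=1, Z[3]=0)=0; Z[32]=0
i=33: fresh scan; Z[33]=0
i=34: fresh scan; Z[34]=0
i=35: fresh scan; Z[35]=1 grow→box=[35,36)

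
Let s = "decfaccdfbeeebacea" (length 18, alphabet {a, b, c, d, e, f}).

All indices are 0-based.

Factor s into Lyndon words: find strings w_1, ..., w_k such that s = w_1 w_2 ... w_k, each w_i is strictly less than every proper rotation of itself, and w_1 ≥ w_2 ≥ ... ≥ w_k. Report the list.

["de", "cf", "accdfbeeebace", "a"]

emit factor 1: 'de' (i=0, period=2)
emit factor 2: 'cf' (i=2, period=2)
emit factor 3: 'accdfbeeebace' (i=4, period=13)
emit factor 4: 'a' (i=17, period=1)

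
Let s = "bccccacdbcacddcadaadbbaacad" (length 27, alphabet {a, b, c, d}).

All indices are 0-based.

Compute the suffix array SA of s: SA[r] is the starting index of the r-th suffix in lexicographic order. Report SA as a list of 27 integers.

[22, 17, 23, 5, 10, 25, 15, 18, 21, 20, 8, 0, 4, 9, 24, 14, 3, 2, 1, 6, 11, 26, 16, 19, 7, 13, 12]

rank→(start, suffix):
  0 → (22, 'aacad')
  1 → (17, 'aadbbaacad')
  2 → (23, 'acad')
  3 → (5, 'acdbcacddcadaadbbaacad')
  4 → (10, 'acddcadaadbbaacad')
  5 → (25, 'ad')
  6 → (15, 'adaadbbaacad')
  7 → (18, 'adbbaacad')
  8 → (21, 'baacad')
  9 → (20, 'bbaacad')
  10 → (8, 'bcacddcadaadbbaacad')
  11 → (0, 'bccccacdbcacddcadaadbbaacad')
  12 → (4, 'cacdbcacddcadaadbbaacad')
  13 → (9, 'cacddcadaadbbaacad')
  14 → (24, 'cad')
  15 → (14, 'cadaadbbaacad')
  16 → (3, 'ccacdbcacddcadaadbbaacad')
  17 → (2, 'cccacdbcacddcadaadbbaacad')
  18 → (1, 'ccccacdbcacddcadaadbbaacad')
  19 → (6, 'cdbcacddcadaadbbaacad')
  20 → (11, 'cddcadaadbbaacad')
  21 → (26, 'd')
  22 → (16, 'daadbbaacad')
  23 → (19, 'dbbaacad')
  24 → (7, 'dbcacddcadaadbbaacad')
  25 → (13, 'dcadaadbbaacad')
  26 → (12, 'ddcadaadbbaacad')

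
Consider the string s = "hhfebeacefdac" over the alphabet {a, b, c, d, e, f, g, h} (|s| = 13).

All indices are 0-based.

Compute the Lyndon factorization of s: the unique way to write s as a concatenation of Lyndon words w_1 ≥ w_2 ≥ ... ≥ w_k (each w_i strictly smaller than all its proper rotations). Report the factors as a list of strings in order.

emit factor 1: 'h' (i=0, period=1)
emit factor 2: 'h' (i=1, period=1)
emit factor 3: 'f' (i=2, period=1)
emit factor 4: 'e' (i=3, period=1)
emit factor 5: 'be' (i=4, period=2)
emit factor 6: 'acefd' (i=6, period=5)
emit factor 7: 'ac' (i=11, period=2)

["h", "h", "f", "e", "be", "acefd", "ac"]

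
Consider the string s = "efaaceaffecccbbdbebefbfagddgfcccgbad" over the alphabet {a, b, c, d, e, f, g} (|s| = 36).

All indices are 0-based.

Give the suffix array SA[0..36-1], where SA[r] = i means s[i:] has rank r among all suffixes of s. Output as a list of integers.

[2, 3, 34, 6, 23, 33, 13, 14, 16, 18, 21, 12, 11, 10, 29, 30, 4, 31, 35, 15, 25, 26, 5, 17, 9, 0, 19, 1, 22, 20, 28, 8, 7, 32, 24, 27]

sorted suffixes:
  #0 SA[0]=2  'aaceaffecccbbdbebefbfagddgfcccgbad'
  #1 SA[1]=3  'aceaffecccbbdbebefbfagddgfcccgbad'
  #2 SA[2]=34  'ad'
  #3 SA[3]=6  'affecccbbdbebefbfagddgfcccgbad'
  #4 SA[4]=23  'agddgfcccgbad'
  #5 SA[5]=33  'bad'
  #6 SA[6]=13  'bbdbebefbfagddgfcccgbad'
  #7 SA[7]=14  'bdbebefbfagddgfcccgbad'
  #8 SA[8]=16  'bebefbfagddgfcccgbad'
  #9 SA[9]=18  'befbfagddgfcccgbad'
  #10 SA[10]=21  'bfagddgfcccgbad'
  #11 SA[11]=12  'cbbdbebefbfagddgfcccgbad'
  #12 SA[12]=11  'ccbbdbebefbfagddgfcccgbad'
  #13 SA[13]=10  'cccbbdbebefbfagddgfcccgbad'
  #14 SA[14]=29  'cccgbad'
  #15 SA[15]=30  'ccgbad'
  #16 SA[16]=4  'ceaffecccbbdbebefbfagddgfcccgbad'
  #17 SA[17]=31  'cgbad'
  #18 SA[18]=35  'd'
  #19 SA[19]=15  'dbebefbfagddgfcccgbad'
  #20 SA[20]=25  'ddgfcccgbad'
  #21 SA[21]=26  'dgfcccgbad'
  #22 SA[22]=5  'eaffecccbbdbebefbfagddgfcccgbad'
  #23 SA[23]=17  'ebefbfagddgfcccgbad'
  #24 SA[24]=9  'ecccbbdbebefbfagddgfcccgbad'
  #25 SA[25]=0  'efaaceaffecccbbdbebefbfagddgfcccgbad'
  #26 SA[26]=19  'efbfagddgfcccgbad'
  #27 SA[27]=1  'faaceaffecccbbdbebefbfagddgfcccgbad'
  #28 SA[28]=22  'fagddgfcccgbad'
  #29 SA[29]=20  'fbfagddgfcccgbad'
  #30 SA[30]=28  'fcccgbad'
  #31 SA[31]=8  'fecccbbdbebefbfagddgfcccgbad'
  #32 SA[32]=7  'ffecccbbdbebefbfagddgfcccgbad'
  #33 SA[33]=32  'gbad'
  #34 SA[34]=24  'gddgfcccgbad'
  #35 SA[35]=27  'gfcccgbad'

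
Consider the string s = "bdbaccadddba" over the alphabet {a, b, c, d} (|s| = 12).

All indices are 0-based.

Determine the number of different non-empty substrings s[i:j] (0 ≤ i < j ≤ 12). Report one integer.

rank | idx | suffix
   0 |  11 | a
   1 |   3 | accadddba
   2 |   6 | adddba
   3 |  10 | ba
   4 |   2 | baccadddba
   5 |   0 | bdbaccadddba
   6 |   5 | cadddba
   7 |   4 | ccadddba
   8 |   9 | dba
   9 |   1 | dbaccadddba
  10 |   8 | ddba
  11 |   7 | dddba

SA = [11, 3, 6, 10, 2, 0, 5, 4, 9, 1, 8, 7]
i: (SA[i-1],SA[i]) lcp shared
  1: (11,3) 1 'a'
  2: (3,6) 1 'a'
  3: (6,10) 0 ''
  4: (10,2) 2 'ba'
  5: (2,0) 1 'b'
  6: (0,5) 0 ''
  7: (5,4) 1 'c'
  8: (4,9) 0 ''
  9: (9,1) 3 'dba'
  10: (1,8) 1 'd'
  11: (8,7) 2 'dd'

n(n+1)/2 = 12·13/2 = 78
Σ LCP = 0 + 1 + 1 + 0 + 2 + 1 + 0 + 1 + 0 + 3 + 1 + 2 = 12
distinct = 78 − 12 = 66

66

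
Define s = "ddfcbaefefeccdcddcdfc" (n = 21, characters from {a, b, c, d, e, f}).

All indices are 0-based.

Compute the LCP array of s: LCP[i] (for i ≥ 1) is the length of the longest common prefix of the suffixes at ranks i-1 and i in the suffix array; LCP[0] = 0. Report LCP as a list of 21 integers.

rank | idx | suffix
   0 |   5 | aefefeccdcddcdfc
   1 |   4 | baefefeccdcddcdfc
   2 |  20 | c
   3 |   3 | cbaefefeccdcddcdfc
   4 |  11 | ccdcddcdfc
   5 |  12 | cdcddcdfc
   6 |  14 | cddcdfc
   7 |  17 | cdfc
   8 |  13 | dcddcdfc
   9 |  16 | dcdfc
  10 |  15 | ddcdfc
  11 |   0 | ddfcbaefefeccdcddcdfc
  12 |  18 | dfc
  13 |   1 | dfcbaefefeccdcddcdfc
  14 |  10 | eccdcddcdfc
  15 |   8 | efeccdcddcdfc
  16 |   6 | efefeccdcddcdfc
  17 |  19 | fc
  18 |   2 | fcbaefefeccdcddcdfc
  19 |   9 | feccdcddcdfc
  20 |   7 | fefeccdcddcdfc

SA = [5, 4, 20, 3, 11, 12, 14, 17, 13, 16, 15, 0, 18, 1, 10, 8, 6, 19, 2, 9, 7]
[i] adj suffixes → lcp
  [1] 5/4 → 0 ('')
  [2] 4/20 → 0 ('')
  [3] 20/3 → 1 ('c')
  [4] 3/11 → 1 ('c')
  [5] 11/12 → 1 ('c')
  [6] 12/14 → 2 ('cd')
  [7] 14/17 → 2 ('cd')
  [8] 17/13 → 0 ('')
  [9] 13/16 → 3 ('dcd')
  [10] 16/15 → 1 ('d')
  [11] 15/0 → 2 ('dd')
  [12] 0/18 → 1 ('d')
  [13] 18/1 → 3 ('dfc')
  [14] 1/10 → 0 ('')
  [15] 10/8 → 1 ('e')
  [16] 8/6 → 3 ('efe')
  [17] 6/19 → 0 ('')
  [18] 19/2 → 2 ('fc')
  [19] 2/9 → 1 ('f')
  [20] 9/7 → 2 ('fe')

[0, 0, 0, 1, 1, 1, 2, 2, 0, 3, 1, 2, 1, 3, 0, 1, 3, 0, 2, 1, 2]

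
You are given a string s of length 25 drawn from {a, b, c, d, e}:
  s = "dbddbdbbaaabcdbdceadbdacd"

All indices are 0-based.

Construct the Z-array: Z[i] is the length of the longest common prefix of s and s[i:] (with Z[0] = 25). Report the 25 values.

Z[0]=25
i=1: outside box; Z[1]=0
i=2: outside box; Z[2]=1 extend→box=[2,3)
i=3: outside box; Z[3]=3 extend→box=[3,6)
i=4: min(r-i=2, Z[1]=0)=0; Z[4]=0
i=5: min(r-i=1, Z[2]=1)=1; Z[5]=2 extend→box=[5,7)
i=6: min(r-i=1, Z[1]=0)=0; Z[6]=0
i=7: outside box; Z[7]=0
i=8: outside box; Z[8]=0
i=9: outside box; Z[9]=0
i=10: outside box; Z[10]=0
i=11: outside box; Z[11]=0
i=12: outside box; Z[12]=0
i=13: outside box; Z[13]=3 extend→box=[13,16)
i=14: min(r-i=2, Z[1]=0)=0; Z[14]=0
i=15: min(r-i=1, Z[2]=1)=1; Z[15]=1
i=16: outside box; Z[16]=0
i=17: outside box; Z[17]=0
i=18: outside box; Z[18]=0
i=19: outside box; Z[19]=3 extend→box=[19,22)
i=20: min(r-i=2, Z[1]=0)=0; Z[20]=0
i=21: min(r-i=1, Z[2]=1)=1; Z[21]=1
i=22: outside box; Z[22]=0
i=23: outside box; Z[23]=0
i=24: outside box; Z[24]=1 extend→box=[24,25)

[25, 0, 1, 3, 0, 2, 0, 0, 0, 0, 0, 0, 0, 3, 0, 1, 0, 0, 0, 3, 0, 1, 0, 0, 1]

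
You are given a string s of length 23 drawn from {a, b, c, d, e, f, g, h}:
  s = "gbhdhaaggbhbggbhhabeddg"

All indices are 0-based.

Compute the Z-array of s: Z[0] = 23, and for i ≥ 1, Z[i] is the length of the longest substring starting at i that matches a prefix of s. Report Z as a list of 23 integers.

Z[0]=23
i=1: fresh scan; Z[1]=0
i=2: fresh scan; Z[2]=0
i=3: fresh scan; Z[3]=0
i=4: fresh scan; Z[4]=0
i=5: fresh scan; Z[5]=0
i=6: fresh scan; Z[6]=0
i=7: fresh scan; Z[7]=1 grow→box=[7,8)
i=8: fresh scan; Z[8]=3 grow→box=[8,11)
i=9: min(r-i=2, Z[1]=0)=0; Z[9]=0
i=10: min(r-i=1, Z[2]=0)=0; Z[10]=0
i=11: fresh scan; Z[11]=0
i=12: fresh scan; Z[12]=1 grow→box=[12,13)
i=13: fresh scan; Z[13]=3 grow→box=[13,16)
i=14: min(r-i=2, Z[1]=0)=0; Z[14]=0
i=15: min(r-i=1, Z[2]=0)=0; Z[15]=0
i=16: fresh scan; Z[16]=0
i=17: fresh scan; Z[17]=0
i=18: fresh scan; Z[18]=0
i=19: fresh scan; Z[19]=0
i=20: fresh scan; Z[20]=0
i=21: fresh scan; Z[21]=0
i=22: fresh scan; Z[22]=1 grow→box=[22,23)

[23, 0, 0, 0, 0, 0, 0, 1, 3, 0, 0, 0, 1, 3, 0, 0, 0, 0, 0, 0, 0, 0, 1]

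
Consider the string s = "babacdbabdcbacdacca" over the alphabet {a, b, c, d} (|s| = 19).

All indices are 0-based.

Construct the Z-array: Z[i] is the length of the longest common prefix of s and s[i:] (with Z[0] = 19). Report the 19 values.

[19, 0, 2, 0, 0, 0, 3, 0, 1, 0, 0, 2, 0, 0, 0, 0, 0, 0, 0]

Z[0]=19
i=1: i≥r, start 0; Z[1]=0
i=2: i≥r, start 0; Z[2]=2 extend→box=[2,4)
i=3: min(r-i=1, Z[1]=0)=0; Z[3]=0
i=4: i≥r, start 0; Z[4]=0
i=5: i≥r, start 0; Z[5]=0
i=6: i≥r, start 0; Z[6]=3 extend→box=[6,9)
i=7: min(r-i=2, Z[1]=0)=0; Z[7]=0
i=8: min(r-i=1, Z[2]=2)=1; Z[8]=1
i=9: i≥r, start 0; Z[9]=0
i=10: i≥r, start 0; Z[10]=0
i=11: i≥r, start 0; Z[11]=2 extend→box=[11,13)
i=12: min(r-i=1, Z[1]=0)=0; Z[12]=0
i=13: i≥r, start 0; Z[13]=0
i=14: i≥r, start 0; Z[14]=0
i=15: i≥r, start 0; Z[15]=0
i=16: i≥r, start 0; Z[16]=0
i=17: i≥r, start 0; Z[17]=0
i=18: i≥r, start 0; Z[18]=0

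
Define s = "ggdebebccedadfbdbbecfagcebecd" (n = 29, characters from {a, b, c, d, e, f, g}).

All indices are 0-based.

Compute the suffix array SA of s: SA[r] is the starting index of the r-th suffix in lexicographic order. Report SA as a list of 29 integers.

[11, 21, 16, 6, 14, 4, 25, 17, 7, 27, 23, 8, 19, 28, 10, 15, 2, 12, 5, 3, 24, 26, 18, 9, 20, 13, 22, 1, 0]

rank | idx | suffix
   0 |  11 | adfbdbbecfagcebecd
   1 |  21 | agcebecd
   2 |  16 | bbecfagcebecd
   3 |   6 | bccedadfbdbbecfagcebecd
   4 |  14 | bdbbecfagcebecd
   5 |   4 | bebccedadfbdbbecfagcebecd
   6 |  25 | becd
   7 |  17 | becfagcebecd
   8 |   7 | ccedadfbdbbecfagcebecd
   9 |  27 | cd
  10 |  23 | cebecd
  11 |   8 | cedadfbdbbecfagcebecd
  12 |  19 | cfagcebecd
  13 |  28 | d
  14 |  10 | dadfbdbbecfagcebecd
  15 |  15 | dbbecfagcebecd
  16 |   2 | debebccedadfbdbbecfagcebecd
  17 |  12 | dfbdbbecfagcebecd
  18 |   5 | ebccedadfbdbbecfagcebecd
  19 |   3 | ebebccedadfbdbbecfagcebecd
  20 |  24 | ebecd
  21 |  26 | ecd
  22 |  18 | ecfagcebecd
  23 |   9 | edadfbdbbecfagcebecd
  24 |  20 | fagcebecd
  25 |  13 | fbdbbecfagcebecd
  26 |  22 | gcebecd
  27 |   1 | gdebebccedadfbdbbecfagcebecd
  28 |   0 | ggdebebccedadfbdbbecfagcebecd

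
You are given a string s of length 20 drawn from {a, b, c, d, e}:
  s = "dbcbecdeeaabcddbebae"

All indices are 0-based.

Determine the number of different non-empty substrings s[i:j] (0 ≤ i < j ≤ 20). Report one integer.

sorted suffixes:
  #0 SA[0]=9  'aabcddbebae'
  #1 SA[1]=10  'abcddbebae'
  #2 SA[2]=18  'ae'
  #3 SA[3]=17  'bae'
  #4 SA[4]=1  'bcbecdeeaabcddbebae'
  #5 SA[5]=11  'bcddbebae'
  #6 SA[6]=15  'bebae'
  #7 SA[7]=3  'becdeeaabcddbebae'
  #8 SA[8]=2  'cbecdeeaabcddbebae'
  #9 SA[9]=12  'cddbebae'
  #10 SA[10]=5  'cdeeaabcddbebae'
  #11 SA[11]=0  'dbcbecdeeaabcddbebae'
  #12 SA[12]=14  'dbebae'
  #13 SA[13]=13  'ddbebae'
  #14 SA[14]=6  'deeaabcddbebae'
  #15 SA[15]=19  'e'
  #16 SA[16]=8  'eaabcddbebae'
  #17 SA[17]=16  'ebae'
  #18 SA[18]=4  'ecdeeaabcddbebae'
  #19 SA[19]=7  'eeaabcddbebae'

SA = [9, 10, 18, 17, 1, 11, 15, 3, 2, 12, 5, 0, 14, 13, 6, 19, 8, 16, 4, 7]
i: (SA[i-1],SA[i]) lcp shared
  1: (9,10) 1 'a'
  2: (10,18) 1 'a'
  3: (18,17) 0 ''
  4: (17,1) 1 'b'
  5: (1,11) 2 'bc'
  6: (11,15) 1 'b'
  7: (15,3) 2 'be'
  8: (3,2) 0 ''
  9: (2,12) 1 'c'
  10: (12,5) 2 'cd'
  11: (5,0) 0 ''
  12: (0,14) 2 'db'
  13: (14,13) 1 'd'
  14: (13,6) 1 'd'
  15: (6,19) 0 ''
  16: (19,8) 1 'e'
  17: (8,16) 1 'e'
  18: (16,4) 1 'e'
  19: (4,7) 1 'e'

n(n+1)/2 = 20·21/2 = 210
Σ LCP = 0 + 1 + 1 + 0 + 1 + 2 + 1 + 2 + 0 + 1 + 2 + 0 + 2 + 1 + 1 + 0 + 1 + 1 + 1 + 1 = 19
distinct = 210 − 19 = 191

191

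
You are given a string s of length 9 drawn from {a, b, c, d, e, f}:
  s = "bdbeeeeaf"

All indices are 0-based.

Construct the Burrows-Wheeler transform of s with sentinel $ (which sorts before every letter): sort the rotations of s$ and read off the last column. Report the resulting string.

rank  rotation    last
    0  $bdbeeeeaf  f
    1  af$bdbeeee  e
    2  bdbeeeeaf$  $
    3  beeeeaf$bd  d
    4  dbeeeeaf$b  b
    5  eaf$bdbeee  e
    6  eeaf$bdbee  e
    7  eeeaf$bdbe  e
    8  eeeeaf$bdb  b
    9  f$bdbeeeea  a

fe$dbeeeba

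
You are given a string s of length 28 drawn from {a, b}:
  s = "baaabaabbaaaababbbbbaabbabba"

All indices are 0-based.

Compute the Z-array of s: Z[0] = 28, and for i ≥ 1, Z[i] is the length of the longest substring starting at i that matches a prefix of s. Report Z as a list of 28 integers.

Z[0]=28
i=1: fresh scan; Z[1]=0
i=2: fresh scan; Z[2]=0
i=3: fresh scan; Z[3]=0
i=4: fresh scan; Z[4]=3 scan→box=[4,7)
i=5: min(r-i=2, Z[1]=0)=0; Z[5]=0
i=6: min(r-i=1, Z[2]=0)=0; Z[6]=0
i=7: fresh scan; Z[7]=1 scan→box=[7,8)
i=8: fresh scan; Z[8]=4 scan→box=[8,12)
i=9: min(r-i=3, Z[1]=0)=0; Z[9]=0
i=10: min(r-i=2, Z[2]=0)=0; Z[10]=0
i=11: min(r-i=1, Z[3]=0)=0; Z[11]=0
i=12: fresh scan; Z[12]=0
i=13: fresh scan; Z[13]=2 scan→box=[13,15)
i=14: min(r-i=1, Z[1]=0)=0; Z[14]=0
i=15: fresh scan; Z[15]=1 scan→box=[15,16)
i=16: fresh scan; Z[16]=1 scan→box=[16,17)
i=17: fresh scan; Z[17]=1 scan→box=[17,18)
i=18: fresh scan; Z[18]=1 scan→box=[18,19)
i=19: fresh scan; Z[19]=3 scan→box=[19,22)
i=20: min(r-i=2, Z[1]=0)=0; Z[20]=0
i=21: min(r-i=1, Z[2]=0)=0; Z[21]=0
i=22: fresh scan; Z[22]=1 scan→box=[22,23)
i=23: fresh scan; Z[23]=2 scan→box=[23,25)
i=24: min(r-i=1, Z[1]=0)=0; Z[24]=0
i=25: fresh scan; Z[25]=1 scan→box=[25,26)
i=26: fresh scan; Z[26]=2 scan→box=[26,28)
i=27: min(r-i=1, Z[1]=0)=0; Z[27]=0

[28, 0, 0, 0, 3, 0, 0, 1, 4, 0, 0, 0, 0, 2, 0, 1, 1, 1, 1, 3, 0, 0, 1, 2, 0, 1, 2, 0]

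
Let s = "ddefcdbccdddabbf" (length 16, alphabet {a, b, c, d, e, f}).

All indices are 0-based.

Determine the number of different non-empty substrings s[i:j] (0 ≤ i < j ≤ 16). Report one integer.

rank→(start, suffix):
  0 → (12, 'abbf')
  1 → (13, 'bbf')
  2 → (6, 'bccdddabbf')
  3 → (14, 'bf')
  4 → (7, 'ccdddabbf')
  5 → (4, 'cdbccdddabbf')
  6 → (8, 'cdddabbf')
  7 → (11, 'dabbf')
  8 → (5, 'dbccdddabbf')
  9 → (10, 'ddabbf')
  10 → (9, 'dddabbf')
  11 → (0, 'ddefcdbccdddabbf')
  12 → (1, 'defcdbccdddabbf')
  13 → (2, 'efcdbccdddabbf')
  14 → (15, 'f')
  15 → (3, 'fcdbccdddabbf')

SA = [12, 13, 6, 14, 7, 4, 8, 11, 5, 10, 9, 0, 1, 2, 15, 3]
rank  pair      lcp
   1  s[12:],s[13:]  0  ''
   2  s[13:],s[6:]  1  'b'
   3  s[6:],s[14:]  1  'b'
   4  s[14:],s[7:]  0  ''
   5  s[7:],s[4:]  1  'c'
   6  s[4:],s[8:]  2  'cd'
   7  s[8:],s[11:]  0  ''
   8  s[11:],s[5:]  1  'd'
   9  s[5:],s[10:]  1  'd'
  10  s[10:],s[9:]  2  'dd'
  11  s[9:],s[0:]  2  'dd'
  12  s[0:],s[1:]  1  'd'
  13  s[1:],s[2:]  0  ''
  14  s[2:],s[15:]  0  ''
  15  s[15:],s[3:]  1  'f'

n(n+1)/2 = 16·17/2 = 136
Σ LCP = 0 + 0 + 1 + 1 + 0 + 1 + 2 + 0 + 1 + 1 + 2 + 2 + 1 + 0 + 0 + 1 = 13
distinct = 136 − 13 = 123

123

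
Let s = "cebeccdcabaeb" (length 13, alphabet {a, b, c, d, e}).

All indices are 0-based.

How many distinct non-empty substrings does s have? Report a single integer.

82

rank | idx | suffix
   0 |   8 | abaeb
   1 |  10 | aeb
   2 |  12 | b
   3 |   9 | baeb
   4 |   2 | beccdcabaeb
   5 |   7 | cabaeb
   6 |   4 | ccdcabaeb
   7 |   5 | cdcabaeb
   8 |   0 | cebeccdcabaeb
   9 |   6 | dcabaeb
  10 |  11 | eb
  11 |   1 | ebeccdcabaeb
  12 |   3 | eccdcabaeb

SA = [8, 10, 12, 9, 2, 7, 4, 5, 0, 6, 11, 1, 3]
rank  pair      lcp
   1  s[8:],s[10:]  1  'a'
   2  s[10:],s[12:]  0  ''
   3  s[12:],s[9:]  1  'b'
   4  s[9:],s[2:]  1  'b'
   5  s[2:],s[7:]  0  ''
   6  s[7:],s[4:]  1  'c'
   7  s[4:],s[5:]  1  'c'
   8  s[5:],s[0:]  1  'c'
   9  s[0:],s[6:]  0  ''
  10  s[6:],s[11:]  0  ''
  11  s[11:],s[1:]  2  'eb'
  12  s[1:],s[3:]  1  'e'

n(n+1)/2 = 13·14/2 = 91
Σ LCP = 0 + 1 + 0 + 1 + 1 + 0 + 1 + 1 + 1 + 0 + 0 + 2 + 1 = 9
distinct = 91 − 9 = 82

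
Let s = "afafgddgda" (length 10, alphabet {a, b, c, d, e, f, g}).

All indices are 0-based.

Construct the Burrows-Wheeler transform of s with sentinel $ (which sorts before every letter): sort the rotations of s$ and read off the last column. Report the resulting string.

ad$fggdaadf

rank  rotation     last
    0  $afafgddgda  a
    1  a$afafgddgd  d
    2  afafgddgda$  $
    3  afgddgda$af  f
    4  da$afafgddg  g
    5  ddgda$afafg  g
    6  dgda$afafgd  d
    7  fafgddgda$a  a
    8  fgddgda$afa  a
    9  gda$afafgdd  d
   10  gddgda$afaf  f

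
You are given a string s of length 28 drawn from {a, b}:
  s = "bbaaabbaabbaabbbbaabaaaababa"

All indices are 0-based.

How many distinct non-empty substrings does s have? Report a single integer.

rank | idx | suffix
   0 |  27 | a
   1 |  20 | aaaababa
   2 |  21 | aaababa
   3 |   2 | aaabbaabbaabbbbaabaaaababa
   4 |  17 | aabaaaababa
   5 |  22 | aababa
   6 |   3 | aabbaabbaabbbbaabaaaababa
   7 |   7 | aabbaabbbbaabaaaababa
   8 |  11 | aabbbbaabaaaababa
   9 |  25 | aba
  10 |  18 | abaaaababa
  11 |  23 | ababa
  12 |   4 | abbaabbaabbbbaabaaaababa
  13 |   8 | abbaabbbbaabaaaababa
  14 |  12 | abbbbaabaaaababa
  15 |  26 | ba
  16 |  19 | baaaababa
  17 |   1 | baaabbaabbaabbbbaabaaaababa
  18 |  16 | baabaaaababa
  19 |   6 | baabbaabbbbaabaaaababa
  20 |  10 | baabbbbaabaaaababa
  21 |  24 | baba
  22 |   0 | bbaaabbaabbaabbbbaabaaaababa
  23 |  15 | bbaabaaaababa
  24 |   5 | bbaabbaabbbbaabaaaababa
  25 |   9 | bbaabbbbaabaaaababa
  26 |  14 | bbbaabaaaababa
  27 |  13 | bbbbaabaaaababa

SA = [27, 20, 21, 2, 17, 22, 3, 7, 11, 25, 18, 23, 4, 8, 12, 26, 19, 1, 16, 6, 10, 24, 0, 15, 5, 9, 14, 13]
rank  pair      lcp
   1  s[27:],s[20:]  1  'a'
   2  s[20:],s[21:]  3  'aaa'
   3  s[21:],s[2:]  4  'aaab'
   4  s[2:],s[17:]  2  'aa'
   5  s[17:],s[22:]  4  'aaba'
   6  s[22:],s[3:]  3  'aab'
   7  s[3:],s[7:]  8  'aabbaabb'
   8  s[7:],s[11:]  4  'aabb'
   9  s[11:],s[25:]  1  'a'
  10  s[25:],s[18:]  3  'aba'
  11  s[18:],s[23:]  3  'aba'
  12  s[23:],s[4:]  2  'ab'
  13  s[4:],s[8:]  7  'abbaabb'
  14  s[8:],s[12:]  3  'abb'
  15  s[12:],s[26:]  0  ''
  16  s[26:],s[19:]  2  'ba'
  17  s[19:],s[1:]  4  'baaa'
  18  s[1:],s[16:]  3  'baa'
  19  s[16:],s[6:]  4  'baab'
  20  s[6:],s[10:]  5  'baabb'
  21  s[10:],s[24:]  2  'ba'
  22  s[24:],s[0:]  1  'b'
  23  s[0:],s[15:]  4  'bbaa'
  24  s[15:],s[5:]  5  'bbaab'
  25  s[5:],s[9:]  6  'bbaabb'
  26  s[9:],s[14:]  2  'bb'
  27  s[14:],s[13:]  3  'bbb'

n(n+1)/2 = 28·29/2 = 406
Σ LCP = 0 + 1 + 3 + 4 + 2 + 4 + 3 + 8 + 4 + 1 + 3 + 3 + 2 + 7 + 3 + 0 + 2 + 4 + 3 + 4 + 5 + 2 + 1 + 4 + 5 + 6 + 2 + 3 = 89
distinct = 406 − 89 = 317

317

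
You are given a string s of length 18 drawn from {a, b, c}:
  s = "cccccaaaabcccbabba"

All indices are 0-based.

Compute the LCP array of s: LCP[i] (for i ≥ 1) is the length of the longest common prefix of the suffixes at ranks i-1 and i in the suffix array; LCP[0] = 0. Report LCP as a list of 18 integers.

sorted suffixes:
  #0 SA[0]=17  'a'
  #1 SA[1]=5  'aaaabcccbabba'
  #2 SA[2]=6  'aaabcccbabba'
  #3 SA[3]=7  'aabcccbabba'
  #4 SA[4]=14  'abba'
  #5 SA[5]=8  'abcccbabba'
  #6 SA[6]=16  'ba'
  #7 SA[7]=13  'babba'
  #8 SA[8]=15  'bba'
  #9 SA[9]=9  'bcccbabba'
  #10 SA[10]=4  'caaaabcccbabba'
  #11 SA[11]=12  'cbabba'
  #12 SA[12]=3  'ccaaaabcccbabba'
  #13 SA[13]=11  'ccbabba'
  #14 SA[14]=2  'cccaaaabcccbabba'
  #15 SA[15]=10  'cccbabba'
  #16 SA[16]=1  'ccccaaaabcccbabba'
  #17 SA[17]=0  'cccccaaaabcccbabba'

SA = [17, 5, 6, 7, 14, 8, 16, 13, 15, 9, 4, 12, 3, 11, 2, 10, 1, 0]
[i] adj suffixes → lcp
  [1] 17/5 → 1 ('a')
  [2] 5/6 → 3 ('aaa')
  [3] 6/7 → 2 ('aa')
  [4] 7/14 → 1 ('a')
  [5] 14/8 → 2 ('ab')
  [6] 8/16 → 0 ('')
  [7] 16/13 → 2 ('ba')
  [8] 13/15 → 1 ('b')
  [9] 15/9 → 1 ('b')
  [10] 9/4 → 0 ('')
  [11] 4/12 → 1 ('c')
  [12] 12/3 → 1 ('c')
  [13] 3/11 → 2 ('cc')
  [14] 11/2 → 2 ('cc')
  [15] 2/10 → 3 ('ccc')
  [16] 10/1 → 3 ('ccc')
  [17] 1/0 → 4 ('cccc')

[0, 1, 3, 2, 1, 2, 0, 2, 1, 1, 0, 1, 1, 2, 2, 3, 3, 4]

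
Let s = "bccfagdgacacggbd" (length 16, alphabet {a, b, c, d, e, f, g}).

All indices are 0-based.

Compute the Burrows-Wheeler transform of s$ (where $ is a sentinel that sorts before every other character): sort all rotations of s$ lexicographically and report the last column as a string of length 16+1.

rank  rotation           last
    0  $bccfagdgacacggbd  d
    1  acacggbd$bccfagdg  g
    2  acggbd$bccfagdgac  c
    3  agdgacacggbd$bccf  f
    4  bccfagdgacacggbd$  $
    5  bd$bccfagdgacacgg  g
    6  cacggbd$bccfagdga  a
    7  ccfagdgacacggbd$b  b
    8  cfagdgacacggbd$bc  c
    9  cggbd$bccfagdgaca  a
   10  d$bccfagdgacacggb  b
   11  dgacacggbd$bccfag  g
   12  fagdgacacggbd$bcc  c
   13  gacacggbd$bccfagd  d
   14  gbd$bccfagdgacacg  g
   15  gdgacacggbd$bccfa  a
   16  ggbd$bccfagdgacac  c

dgcf$gabcabgcdgac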